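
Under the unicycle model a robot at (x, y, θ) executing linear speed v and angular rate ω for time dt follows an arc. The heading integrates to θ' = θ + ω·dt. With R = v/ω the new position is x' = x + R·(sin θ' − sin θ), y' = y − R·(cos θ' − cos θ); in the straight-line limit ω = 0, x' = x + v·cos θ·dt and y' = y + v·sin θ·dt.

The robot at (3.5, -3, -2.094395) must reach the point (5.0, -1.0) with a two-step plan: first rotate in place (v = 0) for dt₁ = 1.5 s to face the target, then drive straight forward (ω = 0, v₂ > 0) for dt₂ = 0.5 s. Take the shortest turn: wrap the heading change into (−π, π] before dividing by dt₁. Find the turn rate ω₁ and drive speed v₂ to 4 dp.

ω₁ = 2.0145, v₂ = 5.0000

heading to target = atan2(-1−-3, 5−3.5) = 0.9273
Δθ = wrap(0.9273 − -2.0944) = 3.0217; ω₁ = Δθ/dt₁ = 2.0145
distance = √((5−3.5)² + (-1−-3)²) = 2.5000; v₂ = distance/dt₂ = 5.0000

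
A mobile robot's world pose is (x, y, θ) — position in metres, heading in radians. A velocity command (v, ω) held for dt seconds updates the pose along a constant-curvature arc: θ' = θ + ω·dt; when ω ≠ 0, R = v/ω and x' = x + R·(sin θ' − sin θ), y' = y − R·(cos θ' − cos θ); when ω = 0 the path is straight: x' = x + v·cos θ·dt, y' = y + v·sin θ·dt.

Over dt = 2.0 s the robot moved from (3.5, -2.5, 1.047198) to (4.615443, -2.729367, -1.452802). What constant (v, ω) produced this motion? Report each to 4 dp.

Δθ = -1.452802 − 1.047198 = -2.500000
ω = Δθ/dt = -2.500000/2.0 = -1.2500
R = Δx/(sin θ' − sin θ) = -0.6000
v = R·ω = -0.6000·-1.2500 = 0.7500

v = 0.7500, ω = -1.2500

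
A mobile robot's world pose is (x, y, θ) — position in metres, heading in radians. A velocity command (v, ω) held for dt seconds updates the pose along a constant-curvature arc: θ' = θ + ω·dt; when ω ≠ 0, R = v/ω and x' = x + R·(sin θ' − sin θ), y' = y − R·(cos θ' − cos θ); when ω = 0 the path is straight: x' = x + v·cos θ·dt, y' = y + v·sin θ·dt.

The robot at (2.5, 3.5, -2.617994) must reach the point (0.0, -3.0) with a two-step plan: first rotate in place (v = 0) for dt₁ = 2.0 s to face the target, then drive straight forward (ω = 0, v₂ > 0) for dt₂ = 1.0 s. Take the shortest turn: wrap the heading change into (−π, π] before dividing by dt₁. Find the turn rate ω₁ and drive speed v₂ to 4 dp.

heading to target = atan2(-3−3.5, 0−2.5) = -1.9380
Δθ = wrap(-1.9380 − -2.6180) = 0.6800; ω₁ = Δθ/dt₁ = 0.3400
distance = √((0−2.5)² + (-3−3.5)²) = 6.9642; v₂ = distance/dt₂ = 6.9642

ω₁ = 0.3400, v₂ = 6.9642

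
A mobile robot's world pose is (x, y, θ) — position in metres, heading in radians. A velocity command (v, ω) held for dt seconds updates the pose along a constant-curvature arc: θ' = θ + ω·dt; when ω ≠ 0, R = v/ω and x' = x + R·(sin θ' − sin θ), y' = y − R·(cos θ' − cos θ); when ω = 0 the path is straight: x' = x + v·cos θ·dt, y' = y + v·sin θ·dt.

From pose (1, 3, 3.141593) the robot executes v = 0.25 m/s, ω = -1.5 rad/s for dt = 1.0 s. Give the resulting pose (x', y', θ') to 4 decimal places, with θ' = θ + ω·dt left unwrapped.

θ' = 3.1416 + -1.5·1.0 = 1.6416
R = v/ω = 0.25/-1.5 = -0.1667
x' = 1 + -0.1667·(sin 1.6416 − sin 3.1416) = 0.8338
y' = 3 − -0.1667·(cos 1.6416 − cos 3.1416) = 3.1549

(0.8338, 3.1549, 1.6416)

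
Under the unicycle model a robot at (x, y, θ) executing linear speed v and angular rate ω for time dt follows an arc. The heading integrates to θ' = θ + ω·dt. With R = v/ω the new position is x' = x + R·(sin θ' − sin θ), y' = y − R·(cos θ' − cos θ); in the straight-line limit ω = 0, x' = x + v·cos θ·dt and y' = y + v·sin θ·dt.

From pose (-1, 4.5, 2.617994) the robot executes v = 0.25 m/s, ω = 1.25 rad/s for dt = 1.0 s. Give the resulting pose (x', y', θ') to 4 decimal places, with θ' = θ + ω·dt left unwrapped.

θ' = 2.6180 + 1.25·1.0 = 3.8680
R = v/ω = 0.25/1.25 = 0.2000
x' = -1 + 0.2000·(sin 3.8680 − sin 2.6180) = -1.2328
y' = 4.5 − 0.2000·(cos 3.8680 − cos 2.6180) = 4.4763

(-1.2328, 4.4763, 3.8680)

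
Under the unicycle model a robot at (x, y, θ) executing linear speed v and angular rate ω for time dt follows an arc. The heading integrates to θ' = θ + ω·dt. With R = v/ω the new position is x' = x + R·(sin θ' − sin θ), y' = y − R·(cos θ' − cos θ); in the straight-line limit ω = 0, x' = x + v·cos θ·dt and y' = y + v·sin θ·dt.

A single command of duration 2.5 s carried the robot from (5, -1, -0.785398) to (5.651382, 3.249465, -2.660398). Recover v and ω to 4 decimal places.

v = -2.0000, ω = -0.7500

Δθ = -2.660398 − -0.785398 = -1.875000
ω = Δθ/dt = -1.875000/2.5 = -0.7500
R = −Δy/(cos θ' − cos θ) = 2.6667
v = R·ω = 2.6667·-0.7500 = -2.0000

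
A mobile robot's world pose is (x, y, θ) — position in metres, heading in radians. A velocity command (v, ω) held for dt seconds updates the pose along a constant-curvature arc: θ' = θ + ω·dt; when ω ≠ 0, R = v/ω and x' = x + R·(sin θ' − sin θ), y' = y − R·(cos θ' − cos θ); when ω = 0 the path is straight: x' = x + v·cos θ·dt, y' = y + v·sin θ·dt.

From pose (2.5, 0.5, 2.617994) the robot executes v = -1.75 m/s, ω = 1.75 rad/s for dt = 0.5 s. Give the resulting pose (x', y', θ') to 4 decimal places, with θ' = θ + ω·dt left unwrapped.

θ' = 2.6180 + 1.75·0.5 = 3.4930
R = v/ω = -1.75/1.75 = -1.0000
x' = 2.5 + -1.0000·(sin 3.4930 − sin 2.6180) = 3.3442
y' = 0.5 − -1.0000·(cos 3.4930 − cos 2.6180) = 0.4271

(3.3442, 0.4271, 3.4930)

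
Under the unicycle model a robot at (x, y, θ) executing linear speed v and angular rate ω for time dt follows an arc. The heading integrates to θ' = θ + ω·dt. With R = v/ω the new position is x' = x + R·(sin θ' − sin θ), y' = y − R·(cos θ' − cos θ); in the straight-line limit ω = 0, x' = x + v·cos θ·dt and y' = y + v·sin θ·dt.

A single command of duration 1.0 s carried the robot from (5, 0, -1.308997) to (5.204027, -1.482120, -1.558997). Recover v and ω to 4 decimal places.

v = 1.5000, ω = -0.2500

Δθ = -1.558997 − -1.308997 = -0.250000
ω = Δθ/dt = -0.250000/1.0 = -0.2500
R = −Δy/(cos θ' − cos θ) = -6.0000
v = R·ω = -6.0000·-0.2500 = 1.5000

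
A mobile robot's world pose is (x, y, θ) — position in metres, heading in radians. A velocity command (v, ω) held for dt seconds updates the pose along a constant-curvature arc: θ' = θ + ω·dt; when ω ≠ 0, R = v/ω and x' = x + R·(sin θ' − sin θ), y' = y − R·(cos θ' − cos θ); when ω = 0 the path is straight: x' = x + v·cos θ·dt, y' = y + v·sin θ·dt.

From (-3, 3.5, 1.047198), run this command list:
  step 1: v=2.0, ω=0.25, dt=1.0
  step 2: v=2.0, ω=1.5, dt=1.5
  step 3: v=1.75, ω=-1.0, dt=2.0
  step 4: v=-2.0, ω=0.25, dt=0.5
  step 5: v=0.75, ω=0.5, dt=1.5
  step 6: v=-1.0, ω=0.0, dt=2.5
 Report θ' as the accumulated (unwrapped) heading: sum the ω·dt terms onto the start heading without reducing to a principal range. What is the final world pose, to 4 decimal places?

step 1: θ'=1.2972 (R=8.0000) → pose (-2.2258, 5.3384, 1.2972)
step 2: θ'=3.5472 (R=1.3333) → pose (-4.0356, 6.9238, 3.5472)
step 3: θ'=1.5472 (R=-1.7500) → pose (-6.4756, 8.5731, 1.5472)
step 4: θ'=1.6722 (R=-8.0000) → pose (-6.4368, 7.5745, 1.6722)
step 5: θ'=2.4222 (R=1.5000) → pose (-6.9407, 8.5510, 2.4222)
step 6: θ'=2.4222 (straight) → pose (-5.0601, 6.9037, 2.4222)

(-5.0601, 6.9037, 2.4222)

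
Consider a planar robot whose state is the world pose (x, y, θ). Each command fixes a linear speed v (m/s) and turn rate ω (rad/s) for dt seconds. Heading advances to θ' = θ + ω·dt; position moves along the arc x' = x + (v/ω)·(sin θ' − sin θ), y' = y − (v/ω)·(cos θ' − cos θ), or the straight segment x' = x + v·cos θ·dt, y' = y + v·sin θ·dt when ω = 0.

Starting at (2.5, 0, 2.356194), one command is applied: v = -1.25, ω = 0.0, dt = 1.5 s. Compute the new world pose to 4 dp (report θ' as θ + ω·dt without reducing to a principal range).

θ' = 2.3562 + 0.0·1.5 = 2.3562
ω = 0 → straight: x' = 2.5 + -1.25·cos(2.3562)·1.5 = 3.8258
y' = 0 + -1.25·sin(2.3562)·1.5 = -1.3258

(3.8258, -1.3258, 2.3562)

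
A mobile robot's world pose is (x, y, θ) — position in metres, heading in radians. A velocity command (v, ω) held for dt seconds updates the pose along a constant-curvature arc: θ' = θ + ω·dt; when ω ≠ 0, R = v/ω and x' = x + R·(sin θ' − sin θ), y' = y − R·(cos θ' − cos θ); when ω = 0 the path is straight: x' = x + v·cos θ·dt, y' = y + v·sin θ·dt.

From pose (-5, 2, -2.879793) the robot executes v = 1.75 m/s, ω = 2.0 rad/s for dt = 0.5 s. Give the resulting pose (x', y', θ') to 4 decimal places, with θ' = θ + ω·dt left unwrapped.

θ' = -2.8798 + 2.0·0.5 = -1.8798
R = v/ω = 1.75/2.0 = 0.8750
x' = -5 + 0.8750·(sin -1.8798 − sin -2.8798) = -5.6071
y' = 2 − 0.8750·(cos -1.8798 − cos -2.8798) = 1.4209

(-5.6071, 1.4209, -1.8798)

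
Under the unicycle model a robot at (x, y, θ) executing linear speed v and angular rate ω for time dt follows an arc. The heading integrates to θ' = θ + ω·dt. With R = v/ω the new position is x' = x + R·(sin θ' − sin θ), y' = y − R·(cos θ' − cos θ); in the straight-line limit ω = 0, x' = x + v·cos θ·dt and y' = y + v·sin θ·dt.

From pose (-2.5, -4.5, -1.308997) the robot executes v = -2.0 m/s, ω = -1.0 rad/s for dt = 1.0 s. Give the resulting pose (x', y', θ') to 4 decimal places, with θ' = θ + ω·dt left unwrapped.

(-2.0475, -2.6364, -2.3090)

θ' = -1.3090 + -1.0·1.0 = -2.3090
R = v/ω = -2.0/-1.0 = 2.0000
x' = -2.5 + 2.0000·(sin -2.3090 − sin -1.3090) = -2.0475
y' = -4.5 − 2.0000·(cos -2.3090 − cos -1.3090) = -2.6364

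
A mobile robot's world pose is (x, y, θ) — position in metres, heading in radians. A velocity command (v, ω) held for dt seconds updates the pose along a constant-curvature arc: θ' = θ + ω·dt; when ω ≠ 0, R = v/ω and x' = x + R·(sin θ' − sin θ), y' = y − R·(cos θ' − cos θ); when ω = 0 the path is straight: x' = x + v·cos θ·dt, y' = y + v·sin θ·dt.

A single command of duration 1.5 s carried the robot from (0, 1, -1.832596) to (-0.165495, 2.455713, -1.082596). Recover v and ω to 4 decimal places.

Δθ = -1.082596 − -1.832596 = 0.750000
ω = Δθ/dt = 0.750000/1.5 = 0.5000
R = −Δy/(cos θ' − cos θ) = -2.0000
v = R·ω = -2.0000·0.5000 = -1.0000

v = -1.0000, ω = 0.5000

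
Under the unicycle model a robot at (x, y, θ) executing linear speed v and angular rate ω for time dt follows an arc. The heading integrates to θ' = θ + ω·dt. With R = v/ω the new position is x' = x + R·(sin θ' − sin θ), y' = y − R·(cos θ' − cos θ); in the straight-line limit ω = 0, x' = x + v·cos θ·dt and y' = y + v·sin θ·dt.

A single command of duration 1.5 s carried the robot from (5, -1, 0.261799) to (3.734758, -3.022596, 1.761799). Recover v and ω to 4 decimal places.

Δθ = 1.761799 − 0.261799 = 1.500000
ω = Δθ/dt = 1.500000/1.5 = 1.0000
R = −Δy/(cos θ' − cos θ) = -1.7500
v = R·ω = -1.7500·1.0000 = -1.7500

v = -1.7500, ω = 1.0000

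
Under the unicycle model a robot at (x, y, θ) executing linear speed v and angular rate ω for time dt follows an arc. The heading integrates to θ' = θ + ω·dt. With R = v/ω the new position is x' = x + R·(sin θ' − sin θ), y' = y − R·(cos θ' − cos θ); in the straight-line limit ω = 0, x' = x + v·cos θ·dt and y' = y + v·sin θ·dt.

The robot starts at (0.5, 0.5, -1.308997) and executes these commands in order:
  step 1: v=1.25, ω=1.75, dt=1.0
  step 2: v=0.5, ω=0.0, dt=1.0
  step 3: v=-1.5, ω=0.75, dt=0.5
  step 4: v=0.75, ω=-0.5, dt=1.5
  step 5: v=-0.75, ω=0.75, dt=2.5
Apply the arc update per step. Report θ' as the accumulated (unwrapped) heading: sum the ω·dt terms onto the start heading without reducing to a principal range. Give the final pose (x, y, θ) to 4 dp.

step 1: θ'=0.4410 (R=0.7143) → pose (1.4948, 0.0389, 0.4410)
step 2: θ'=0.4410 (straight) → pose (1.9470, 0.2523, 0.4410)
step 3: θ'=0.8160 (R=-2.0000) → pose (1.3439, -0.1860, 0.8160)
step 4: θ'=0.0660 (R=-1.5000) → pose (2.3376, 0.2830, 0.0660)
step 5: θ'=1.9410 (R=-1.0000) → pose (1.4713, -1.0766, 1.9410)

(1.4713, -1.0766, 1.9410)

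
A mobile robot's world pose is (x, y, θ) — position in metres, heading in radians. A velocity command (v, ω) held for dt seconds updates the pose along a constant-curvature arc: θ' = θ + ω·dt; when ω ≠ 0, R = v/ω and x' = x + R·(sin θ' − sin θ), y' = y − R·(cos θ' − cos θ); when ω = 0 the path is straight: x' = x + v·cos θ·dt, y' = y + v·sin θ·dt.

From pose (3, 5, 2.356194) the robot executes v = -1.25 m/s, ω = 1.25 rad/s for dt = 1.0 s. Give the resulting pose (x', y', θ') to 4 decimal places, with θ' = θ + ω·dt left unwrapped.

θ' = 2.3562 + 1.25·1.0 = 3.6062
R = v/ω = -1.25/1.25 = -1.0000
x' = 3 + -1.0000·(sin 3.6062 − sin 2.3562) = 4.1552
y' = 5 − -1.0000·(cos 3.6062 − cos 2.3562) = 4.8131

(4.1552, 4.8131, 3.6062)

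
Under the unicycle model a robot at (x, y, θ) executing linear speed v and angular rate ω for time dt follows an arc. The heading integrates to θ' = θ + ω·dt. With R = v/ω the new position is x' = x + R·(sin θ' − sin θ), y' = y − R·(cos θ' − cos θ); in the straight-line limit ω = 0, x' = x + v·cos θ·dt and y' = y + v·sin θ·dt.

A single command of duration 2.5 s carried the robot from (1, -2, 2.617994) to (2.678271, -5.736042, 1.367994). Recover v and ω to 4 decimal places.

v = -1.7500, ω = -0.5000

Δθ = 1.367994 − 2.617994 = -1.250000
ω = Δθ/dt = -1.250000/2.5 = -0.5000
R = −Δy/(cos θ' − cos θ) = 3.5000
v = R·ω = 3.5000·-0.5000 = -1.7500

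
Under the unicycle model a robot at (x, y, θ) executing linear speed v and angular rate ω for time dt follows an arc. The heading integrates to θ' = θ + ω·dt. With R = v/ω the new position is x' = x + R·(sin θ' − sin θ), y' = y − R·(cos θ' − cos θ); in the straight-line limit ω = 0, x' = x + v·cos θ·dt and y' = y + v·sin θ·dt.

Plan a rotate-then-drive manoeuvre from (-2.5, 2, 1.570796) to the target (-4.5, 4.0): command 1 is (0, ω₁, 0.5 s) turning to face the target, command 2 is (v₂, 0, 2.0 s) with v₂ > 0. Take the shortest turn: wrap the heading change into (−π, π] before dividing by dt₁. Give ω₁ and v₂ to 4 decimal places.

ω₁ = 1.5708, v₂ = 1.4142

heading to target = atan2(4−2, -4.5−-2.5) = 2.3562
Δθ = wrap(2.3562 − 1.5708) = 0.7854; ω₁ = Δθ/dt₁ = 1.5708
distance = √((-4.5−-2.5)² + (4−2)²) = 2.8284; v₂ = distance/dt₂ = 1.4142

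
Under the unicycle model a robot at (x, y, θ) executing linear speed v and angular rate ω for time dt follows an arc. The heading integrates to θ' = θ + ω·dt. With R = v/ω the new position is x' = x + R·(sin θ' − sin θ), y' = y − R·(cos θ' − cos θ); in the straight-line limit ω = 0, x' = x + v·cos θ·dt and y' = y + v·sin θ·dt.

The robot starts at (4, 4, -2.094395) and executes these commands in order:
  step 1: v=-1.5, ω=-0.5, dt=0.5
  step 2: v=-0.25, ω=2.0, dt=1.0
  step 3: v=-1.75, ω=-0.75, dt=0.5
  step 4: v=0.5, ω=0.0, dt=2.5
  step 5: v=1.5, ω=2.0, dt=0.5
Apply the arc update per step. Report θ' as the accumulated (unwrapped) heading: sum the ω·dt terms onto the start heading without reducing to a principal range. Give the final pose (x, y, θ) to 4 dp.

(5.2971, 4.2621, 0.2806)

step 1: θ'=-2.3444 (R=3.0000) → pose (4.4519, 4.5961, -2.3444)
step 2: θ'=-0.3444 (R=-0.1250) → pose (4.4047, 4.8011, -0.3444)
step 3: θ'=-0.7194 (R=2.3333) → pose (3.6549, 5.2423, -0.7194)
step 4: θ'=-0.7194 (straight) → pose (4.5952, 4.4187, -0.7194)
step 5: θ'=0.2806 (R=0.7500) → pose (5.2971, 4.2621, 0.2806)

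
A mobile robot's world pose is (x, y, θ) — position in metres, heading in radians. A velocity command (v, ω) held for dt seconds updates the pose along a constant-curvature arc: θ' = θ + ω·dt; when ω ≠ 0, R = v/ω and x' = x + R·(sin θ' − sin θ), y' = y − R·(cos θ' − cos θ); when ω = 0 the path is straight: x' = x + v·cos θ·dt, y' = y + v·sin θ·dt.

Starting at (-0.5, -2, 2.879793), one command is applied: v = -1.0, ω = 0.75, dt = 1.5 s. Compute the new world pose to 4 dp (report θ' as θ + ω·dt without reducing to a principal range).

θ' = 2.8798 + 0.75·1.5 = 4.0048
R = v/ω = -1.0/0.75 = -1.3333
x' = -0.5 + -1.3333·(sin 4.0048 − sin 2.8798) = 0.8583
y' = -2 − -1.3333·(cos 4.0048 − cos 2.8798) = -1.5788

(0.8583, -1.5788, 4.0048)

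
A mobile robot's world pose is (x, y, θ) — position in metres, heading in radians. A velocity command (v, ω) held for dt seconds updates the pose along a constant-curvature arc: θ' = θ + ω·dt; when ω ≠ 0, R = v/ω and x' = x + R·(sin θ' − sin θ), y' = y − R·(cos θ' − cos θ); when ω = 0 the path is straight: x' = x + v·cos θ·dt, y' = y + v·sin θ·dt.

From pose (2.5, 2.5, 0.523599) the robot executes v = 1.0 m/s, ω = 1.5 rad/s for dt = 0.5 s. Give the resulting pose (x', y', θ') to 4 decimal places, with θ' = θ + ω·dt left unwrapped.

θ' = 0.5236 + 1.5·0.5 = 1.2736
R = v/ω = 1.0/1.5 = 0.6667
x' = 2.5 + 0.6667·(sin 1.2736 − sin 0.5236) = 2.8041
y' = 2.5 − 0.6667·(cos 1.2736 − cos 0.5236) = 2.8821

(2.8041, 2.8821, 1.2736)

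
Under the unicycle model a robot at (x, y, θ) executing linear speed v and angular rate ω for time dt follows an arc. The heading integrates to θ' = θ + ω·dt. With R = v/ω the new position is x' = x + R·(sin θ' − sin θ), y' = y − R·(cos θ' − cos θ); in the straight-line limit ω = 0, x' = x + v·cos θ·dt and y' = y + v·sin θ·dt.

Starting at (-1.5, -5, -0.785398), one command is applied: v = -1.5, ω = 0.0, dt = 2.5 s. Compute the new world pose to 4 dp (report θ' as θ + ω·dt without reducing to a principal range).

θ' = -0.7854 + 0.0·2.5 = -0.7854
ω = 0 → straight: x' = -1.5 + -1.5·cos(-0.7854)·2.5 = -4.1517
y' = -5 + -1.5·sin(-0.7854)·2.5 = -2.3484

(-4.1517, -2.3484, -0.7854)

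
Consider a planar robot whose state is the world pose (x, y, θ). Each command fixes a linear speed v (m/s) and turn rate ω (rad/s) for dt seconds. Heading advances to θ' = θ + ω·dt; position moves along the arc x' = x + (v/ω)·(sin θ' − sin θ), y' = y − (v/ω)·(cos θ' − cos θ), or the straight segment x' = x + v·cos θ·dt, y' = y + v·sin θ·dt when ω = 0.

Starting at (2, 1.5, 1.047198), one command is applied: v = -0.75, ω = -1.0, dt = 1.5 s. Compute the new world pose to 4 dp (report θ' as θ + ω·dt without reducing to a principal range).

(1.0224, 1.2006, -0.4528)

θ' = 1.0472 + -1.0·1.5 = -0.4528
R = v/ω = -0.75/-1.0 = 0.7500
x' = 2 + 0.7500·(sin -0.4528 − sin 1.0472) = 1.0224
y' = 1.5 − 0.7500·(cos -0.4528 − cos 1.0472) = 1.2006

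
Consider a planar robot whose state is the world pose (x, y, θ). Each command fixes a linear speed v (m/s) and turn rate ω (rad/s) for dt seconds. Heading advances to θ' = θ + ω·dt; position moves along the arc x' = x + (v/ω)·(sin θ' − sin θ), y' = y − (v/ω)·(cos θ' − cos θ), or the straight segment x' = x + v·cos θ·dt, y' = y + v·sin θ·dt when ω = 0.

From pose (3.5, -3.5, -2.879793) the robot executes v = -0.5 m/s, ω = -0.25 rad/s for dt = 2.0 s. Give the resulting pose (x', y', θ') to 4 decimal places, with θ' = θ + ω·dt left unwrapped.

(4.4895, -3.4883, -3.3798)

θ' = -2.8798 + -0.25·2.0 = -3.3798
R = v/ω = -0.5/-0.25 = 2.0000
x' = 3.5 + 2.0000·(sin -3.3798 − sin -2.8798) = 4.4895
y' = -3.5 − 2.0000·(cos -3.3798 − cos -2.8798) = -3.4883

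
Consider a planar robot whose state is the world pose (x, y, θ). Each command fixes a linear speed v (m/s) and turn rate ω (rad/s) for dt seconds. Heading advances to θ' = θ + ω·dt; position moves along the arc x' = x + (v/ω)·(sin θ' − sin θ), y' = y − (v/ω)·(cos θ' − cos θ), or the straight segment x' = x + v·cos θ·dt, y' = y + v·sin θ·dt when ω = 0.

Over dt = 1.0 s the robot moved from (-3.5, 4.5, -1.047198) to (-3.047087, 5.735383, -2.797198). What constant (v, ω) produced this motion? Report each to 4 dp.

v = -1.5000, ω = -1.7500

Δθ = -2.797198 − -1.047198 = -1.750000
ω = Δθ/dt = -1.750000/1.0 = -1.7500
R = −Δy/(cos θ' − cos θ) = 0.8571
v = R·ω = 0.8571·-1.7500 = -1.5000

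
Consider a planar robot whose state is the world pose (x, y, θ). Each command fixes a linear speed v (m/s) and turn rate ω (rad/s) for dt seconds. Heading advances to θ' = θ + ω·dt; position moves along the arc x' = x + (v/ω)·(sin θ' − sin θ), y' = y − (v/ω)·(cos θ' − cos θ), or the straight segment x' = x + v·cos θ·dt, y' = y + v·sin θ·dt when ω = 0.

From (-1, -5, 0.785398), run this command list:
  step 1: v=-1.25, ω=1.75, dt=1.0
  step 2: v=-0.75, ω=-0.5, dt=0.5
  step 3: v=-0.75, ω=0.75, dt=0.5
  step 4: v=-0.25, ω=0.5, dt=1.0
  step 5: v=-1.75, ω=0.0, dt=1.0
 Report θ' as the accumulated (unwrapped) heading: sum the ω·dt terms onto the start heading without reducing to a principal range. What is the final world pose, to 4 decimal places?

(1.6596, -6.5968, 3.1604)

step 1: θ'=2.5354 (R=-0.7143) → pose (-0.9019, -6.0921, 2.5354)
step 2: θ'=2.2854 (R=1.5000) → pose (-0.6235, -6.3419, 2.2854)
step 3: θ'=2.6604 (R=-1.0000) → pose (-0.3310, -6.5730, 2.6604)
step 4: θ'=3.1604 (R=-0.5000) → pose (-0.0901, -6.6297, 3.1604)
step 5: θ'=3.1604 (straight) → pose (1.6596, -6.5968, 3.1604)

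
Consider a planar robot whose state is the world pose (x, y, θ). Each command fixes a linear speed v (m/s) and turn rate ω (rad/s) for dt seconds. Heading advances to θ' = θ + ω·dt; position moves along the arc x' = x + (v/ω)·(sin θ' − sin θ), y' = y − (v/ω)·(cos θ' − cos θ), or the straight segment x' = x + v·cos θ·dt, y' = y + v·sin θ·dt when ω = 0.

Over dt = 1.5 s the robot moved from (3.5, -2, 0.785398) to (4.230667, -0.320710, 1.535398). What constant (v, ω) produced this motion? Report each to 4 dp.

Δθ = 1.535398 − 0.785398 = 0.750000
ω = Δθ/dt = 0.750000/1.5 = 0.5000
R = −Δy/(cos θ' − cos θ) = 2.5000
v = R·ω = 2.5000·0.5000 = 1.2500

v = 1.2500, ω = 0.5000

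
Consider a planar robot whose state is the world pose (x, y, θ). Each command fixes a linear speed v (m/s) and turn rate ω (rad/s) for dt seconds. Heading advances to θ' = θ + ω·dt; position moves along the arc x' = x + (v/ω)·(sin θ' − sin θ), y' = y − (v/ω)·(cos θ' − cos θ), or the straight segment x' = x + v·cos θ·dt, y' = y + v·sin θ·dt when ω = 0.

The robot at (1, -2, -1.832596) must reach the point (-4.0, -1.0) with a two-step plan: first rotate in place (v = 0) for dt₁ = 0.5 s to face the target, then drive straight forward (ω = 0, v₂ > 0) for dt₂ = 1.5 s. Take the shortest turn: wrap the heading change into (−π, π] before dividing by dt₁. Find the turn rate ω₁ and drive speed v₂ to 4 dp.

ω₁ = -3.0128, v₂ = 3.3993

heading to target = atan2(-1−-2, -4−1) = 2.9442
Δθ = wrap(2.9442 − -1.8326) = -1.5064; ω₁ = Δθ/dt₁ = -3.0128
distance = √((-4−1)² + (-1−-2)²) = 5.0990; v₂ = distance/dt₂ = 3.3993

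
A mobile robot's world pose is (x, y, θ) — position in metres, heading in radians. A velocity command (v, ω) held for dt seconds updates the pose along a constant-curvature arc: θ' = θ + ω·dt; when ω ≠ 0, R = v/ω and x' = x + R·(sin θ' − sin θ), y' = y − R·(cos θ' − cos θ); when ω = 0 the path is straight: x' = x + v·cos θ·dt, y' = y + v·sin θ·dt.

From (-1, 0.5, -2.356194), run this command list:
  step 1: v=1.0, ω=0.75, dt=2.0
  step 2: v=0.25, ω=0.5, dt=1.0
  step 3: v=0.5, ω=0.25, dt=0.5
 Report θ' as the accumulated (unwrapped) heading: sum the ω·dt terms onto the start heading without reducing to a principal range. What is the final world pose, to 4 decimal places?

step 1: θ'=-0.8562 (R=1.3333) → pose (-1.0643, -1.3166, -0.8562)
step 2: θ'=-0.3562 (R=0.5000) → pose (-0.8610, -1.4575, -0.3562)
step 3: θ'=-0.2312 (R=2.0000) → pose (-0.6219, -1.5298, -0.2312)

(-0.6219, -1.5298, -0.2312)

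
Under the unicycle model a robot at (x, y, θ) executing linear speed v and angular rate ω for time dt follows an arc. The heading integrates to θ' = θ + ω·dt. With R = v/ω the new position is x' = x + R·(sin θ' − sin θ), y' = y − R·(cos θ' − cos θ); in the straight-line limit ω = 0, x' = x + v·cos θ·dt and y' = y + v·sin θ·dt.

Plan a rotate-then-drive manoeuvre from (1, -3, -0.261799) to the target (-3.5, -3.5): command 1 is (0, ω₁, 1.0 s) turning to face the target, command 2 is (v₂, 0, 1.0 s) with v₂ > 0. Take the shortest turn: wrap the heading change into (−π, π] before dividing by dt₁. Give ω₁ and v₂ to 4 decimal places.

ω₁ = -2.7691, v₂ = 4.5277

heading to target = atan2(-3.5−-3, -3.5−1) = -3.0309
Δθ = wrap(-3.0309 − -0.2618) = -2.7691; ω₁ = Δθ/dt₁ = -2.7691
distance = √((-3.5−1)² + (-3.5−-3)²) = 4.5277; v₂ = distance/dt₂ = 4.5277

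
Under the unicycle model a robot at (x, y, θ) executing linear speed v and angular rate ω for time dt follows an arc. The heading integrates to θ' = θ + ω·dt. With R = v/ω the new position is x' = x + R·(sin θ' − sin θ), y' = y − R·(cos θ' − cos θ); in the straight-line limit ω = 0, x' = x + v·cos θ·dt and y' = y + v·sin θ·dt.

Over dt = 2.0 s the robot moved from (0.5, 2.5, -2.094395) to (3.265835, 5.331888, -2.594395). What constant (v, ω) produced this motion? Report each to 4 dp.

v = -2.0000, ω = -0.2500

Δθ = -2.594395 − -2.094395 = -0.500000
ω = Δθ/dt = -0.500000/2.0 = -0.2500
R = −Δy/(cos θ' − cos θ) = 8.0000
v = R·ω = 8.0000·-0.2500 = -2.0000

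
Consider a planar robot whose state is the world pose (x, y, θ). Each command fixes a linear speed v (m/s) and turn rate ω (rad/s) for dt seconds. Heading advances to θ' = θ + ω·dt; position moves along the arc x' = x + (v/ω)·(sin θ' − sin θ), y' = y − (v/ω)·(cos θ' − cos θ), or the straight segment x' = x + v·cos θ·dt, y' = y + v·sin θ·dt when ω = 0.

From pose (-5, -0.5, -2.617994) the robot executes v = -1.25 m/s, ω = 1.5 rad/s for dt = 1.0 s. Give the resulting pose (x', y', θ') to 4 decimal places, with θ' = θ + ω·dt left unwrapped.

θ' = -2.6180 + 1.5·1.0 = -1.1180
R = v/ω = -1.25/1.5 = -0.8333
x' = -5 + -0.8333·(sin -1.1180 − sin -2.6180) = -4.6673
y' = -0.5 − -0.8333·(cos -1.1180 − cos -2.6180) = 0.5863

(-4.6673, 0.5863, -1.1180)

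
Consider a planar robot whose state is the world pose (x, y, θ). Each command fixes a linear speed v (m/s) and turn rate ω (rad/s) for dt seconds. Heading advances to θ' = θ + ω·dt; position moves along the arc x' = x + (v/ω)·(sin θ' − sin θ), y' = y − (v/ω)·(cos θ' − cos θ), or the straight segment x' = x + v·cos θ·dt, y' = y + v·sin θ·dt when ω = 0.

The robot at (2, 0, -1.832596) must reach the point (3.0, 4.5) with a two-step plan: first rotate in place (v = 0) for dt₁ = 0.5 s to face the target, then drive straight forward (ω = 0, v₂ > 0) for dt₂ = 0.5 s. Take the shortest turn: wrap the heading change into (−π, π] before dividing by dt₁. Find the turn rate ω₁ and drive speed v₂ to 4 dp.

ω₁ = -6.1969, v₂ = 9.2195

heading to target = atan2(4.5−0, 3−2) = 1.3521
Δθ = wrap(1.3521 − -1.8326) = -3.0985; ω₁ = Δθ/dt₁ = -6.1969
distance = √((3−2)² + (4.5−0)²) = 4.6098; v₂ = distance/dt₂ = 9.2195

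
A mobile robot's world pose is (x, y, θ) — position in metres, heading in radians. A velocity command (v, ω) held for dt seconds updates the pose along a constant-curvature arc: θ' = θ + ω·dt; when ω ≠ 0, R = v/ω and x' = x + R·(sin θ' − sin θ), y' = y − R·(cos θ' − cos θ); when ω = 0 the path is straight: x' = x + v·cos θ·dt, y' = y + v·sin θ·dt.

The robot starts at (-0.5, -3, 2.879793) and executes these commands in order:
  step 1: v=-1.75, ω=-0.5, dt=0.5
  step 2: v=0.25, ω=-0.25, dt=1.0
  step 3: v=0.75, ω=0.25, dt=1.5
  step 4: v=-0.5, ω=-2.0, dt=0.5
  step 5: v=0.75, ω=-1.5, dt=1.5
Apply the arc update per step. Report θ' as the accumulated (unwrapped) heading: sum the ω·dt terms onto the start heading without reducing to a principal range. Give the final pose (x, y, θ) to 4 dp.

step 1: θ'=2.6298 (R=3.5000) → pose (0.3082, -3.3292, 2.6298)
step 2: θ'=2.3798 (R=-1.0000) → pose (0.1078, -3.1809, 2.3798)
step 3: θ'=2.7548 (R=3.0000) → pose (-0.8312, -2.5734, 2.7548)
step 4: θ'=1.7548 (R=0.2500) → pose (-0.6798, -2.7592, 1.7548)
step 5: θ'=-0.4952 (R=-0.5000) → pose (0.0494, -2.2277, -0.4952)

(0.0494, -2.2277, -0.4952)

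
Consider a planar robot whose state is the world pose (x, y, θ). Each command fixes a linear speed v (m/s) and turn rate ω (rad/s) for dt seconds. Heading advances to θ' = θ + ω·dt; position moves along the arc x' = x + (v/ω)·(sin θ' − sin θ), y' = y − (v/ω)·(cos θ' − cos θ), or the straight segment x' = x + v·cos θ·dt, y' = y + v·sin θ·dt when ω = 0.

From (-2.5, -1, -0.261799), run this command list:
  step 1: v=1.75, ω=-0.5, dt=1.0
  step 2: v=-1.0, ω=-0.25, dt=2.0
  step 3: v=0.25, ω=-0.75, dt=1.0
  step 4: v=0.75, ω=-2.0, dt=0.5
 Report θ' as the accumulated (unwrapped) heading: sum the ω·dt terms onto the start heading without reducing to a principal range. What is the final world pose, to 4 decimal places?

(-2.3464, -0.6256, -3.0118)

step 1: θ'=-0.7618 (R=-3.5000) → pose (-0.9901, -1.8482, -0.7618)
step 2: θ'=-1.2618 (R=4.0000) → pose (-2.0397, -0.1702, -1.2618)
step 3: θ'=-2.0118 (R=-0.3333) → pose (-2.0558, -0.4138, -2.0118)
step 4: θ'=-3.0118 (R=-0.3750) → pose (-2.3464, -0.6256, -3.0118)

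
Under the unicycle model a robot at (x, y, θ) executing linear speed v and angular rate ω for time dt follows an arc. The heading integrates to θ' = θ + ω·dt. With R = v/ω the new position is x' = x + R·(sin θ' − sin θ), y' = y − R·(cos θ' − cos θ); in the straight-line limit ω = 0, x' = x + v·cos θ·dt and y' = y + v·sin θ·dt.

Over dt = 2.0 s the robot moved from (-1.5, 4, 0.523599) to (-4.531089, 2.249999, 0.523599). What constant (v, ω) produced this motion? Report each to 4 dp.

v = -1.7500, ω = 0.0000

Δθ = 0.523599 − 0.523599 = 0.000000
ω = Δθ/dt = 0.000000/2.0 = 0.0000
ω = 0 → v = (Δx·cos θ + Δy·sin θ)/dt = -1.7500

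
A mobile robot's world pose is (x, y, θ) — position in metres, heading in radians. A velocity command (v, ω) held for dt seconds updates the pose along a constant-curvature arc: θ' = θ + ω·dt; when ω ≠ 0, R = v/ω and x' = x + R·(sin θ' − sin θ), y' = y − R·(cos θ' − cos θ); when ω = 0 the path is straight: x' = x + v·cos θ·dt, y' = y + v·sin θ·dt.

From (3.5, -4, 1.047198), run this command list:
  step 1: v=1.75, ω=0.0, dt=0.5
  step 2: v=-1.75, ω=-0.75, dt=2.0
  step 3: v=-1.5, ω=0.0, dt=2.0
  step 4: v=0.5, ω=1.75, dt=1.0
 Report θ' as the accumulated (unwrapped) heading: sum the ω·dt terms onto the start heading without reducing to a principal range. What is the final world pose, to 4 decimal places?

step 1: θ'=1.0472 (straight) → pose (3.9375, -3.2422, 1.0472)
step 2: θ'=-0.4528 (R=2.3333) → pose (0.8960, -4.1738, -0.4528)
step 3: θ'=-0.4528 (straight) → pose (-1.8017, -2.8613, -0.4528)
step 4: θ'=1.2972 (R=0.2857) → pose (-1.4016, -2.6816, 1.2972)

(-1.4016, -2.6816, 1.2972)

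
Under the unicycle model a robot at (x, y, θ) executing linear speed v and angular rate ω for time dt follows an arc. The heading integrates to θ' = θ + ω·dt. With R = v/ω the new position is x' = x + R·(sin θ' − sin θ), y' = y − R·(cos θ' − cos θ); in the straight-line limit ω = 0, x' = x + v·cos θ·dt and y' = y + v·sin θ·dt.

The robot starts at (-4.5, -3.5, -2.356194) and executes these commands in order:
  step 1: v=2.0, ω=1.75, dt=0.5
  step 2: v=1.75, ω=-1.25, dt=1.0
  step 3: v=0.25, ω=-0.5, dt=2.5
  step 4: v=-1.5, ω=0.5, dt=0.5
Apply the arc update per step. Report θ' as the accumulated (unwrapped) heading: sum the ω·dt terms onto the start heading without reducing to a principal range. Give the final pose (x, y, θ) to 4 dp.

(-5.6726, -6.1850, -3.7312)

step 1: θ'=-1.4812 (R=1.1429) → pose (-4.8302, -4.4104, -1.4812)
step 2: θ'=-2.7312 (R=-1.4000) → pose (-5.6660, -5.8194, -2.7312)
step 3: θ'=-3.9812 (R=-0.5000) → pose (-6.2376, -5.6948, -3.9812)
step 4: θ'=-3.7312 (R=-3.0000) → pose (-5.6726, -6.1850, -3.7312)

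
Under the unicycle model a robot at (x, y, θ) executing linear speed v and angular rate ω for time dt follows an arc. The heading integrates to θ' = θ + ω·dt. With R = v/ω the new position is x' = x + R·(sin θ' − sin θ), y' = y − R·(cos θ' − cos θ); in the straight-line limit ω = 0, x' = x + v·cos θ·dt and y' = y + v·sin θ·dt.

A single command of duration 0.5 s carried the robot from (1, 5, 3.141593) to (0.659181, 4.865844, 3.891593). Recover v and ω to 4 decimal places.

v = 0.7500, ω = 1.5000

Δθ = 3.891593 − 3.141593 = 0.750000
ω = Δθ/dt = 0.750000/0.5 = 1.5000
R = Δx/(sin θ' − sin θ) = 0.5000
v = R·ω = 0.5000·1.5000 = 0.7500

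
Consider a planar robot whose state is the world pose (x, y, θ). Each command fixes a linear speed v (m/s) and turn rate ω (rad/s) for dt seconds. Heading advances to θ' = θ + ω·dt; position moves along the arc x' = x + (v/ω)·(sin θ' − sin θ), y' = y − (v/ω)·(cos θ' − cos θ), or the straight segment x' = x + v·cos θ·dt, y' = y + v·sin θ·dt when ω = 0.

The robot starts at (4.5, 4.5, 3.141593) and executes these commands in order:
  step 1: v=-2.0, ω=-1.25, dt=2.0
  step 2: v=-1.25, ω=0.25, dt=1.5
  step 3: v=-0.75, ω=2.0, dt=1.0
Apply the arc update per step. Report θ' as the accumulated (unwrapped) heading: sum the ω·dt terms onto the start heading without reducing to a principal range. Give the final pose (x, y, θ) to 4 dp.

(4.4704, -0.3256, 3.0166)

step 1: θ'=0.6416 (R=1.6000) → pose (5.4576, 1.6182, 0.6416)
step 2: θ'=1.0166 (R=-5.0000) → pose (4.1983, 0.2438, 1.0166)
step 3: θ'=3.0166 (R=-0.3750) → pose (4.4704, -0.3256, 3.0166)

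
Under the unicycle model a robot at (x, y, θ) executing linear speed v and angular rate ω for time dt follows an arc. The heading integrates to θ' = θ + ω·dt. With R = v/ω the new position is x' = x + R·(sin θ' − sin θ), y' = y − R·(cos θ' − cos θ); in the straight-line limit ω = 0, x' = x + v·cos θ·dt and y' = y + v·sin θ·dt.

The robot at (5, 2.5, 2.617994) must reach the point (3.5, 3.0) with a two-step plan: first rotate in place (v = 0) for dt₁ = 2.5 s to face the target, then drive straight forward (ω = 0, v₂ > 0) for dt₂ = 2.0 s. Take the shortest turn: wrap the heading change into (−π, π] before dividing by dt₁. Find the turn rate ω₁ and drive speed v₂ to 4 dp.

heading to target = atan2(3−2.5, 3.5−5) = 2.8198
Δθ = wrap(2.8198 − 2.6180) = 0.2018; ω₁ = Δθ/dt₁ = 0.0807
distance = √((3.5−5)² + (3−2.5)²) = 1.5811; v₂ = distance/dt₂ = 0.7906

ω₁ = 0.0807, v₂ = 0.7906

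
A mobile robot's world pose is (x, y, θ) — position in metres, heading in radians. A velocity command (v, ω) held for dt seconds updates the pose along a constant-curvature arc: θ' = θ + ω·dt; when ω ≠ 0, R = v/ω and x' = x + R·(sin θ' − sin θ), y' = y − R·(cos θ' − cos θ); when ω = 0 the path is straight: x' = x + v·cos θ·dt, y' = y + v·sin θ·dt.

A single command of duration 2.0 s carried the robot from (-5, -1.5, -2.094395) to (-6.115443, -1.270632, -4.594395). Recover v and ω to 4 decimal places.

v = 0.7500, ω = -1.2500

Δθ = -4.594395 − -2.094395 = -2.500000
ω = Δθ/dt = -2.500000/2.0 = -1.2500
R = Δx/(sin θ' − sin θ) = -0.6000
v = R·ω = -0.6000·-1.2500 = 0.7500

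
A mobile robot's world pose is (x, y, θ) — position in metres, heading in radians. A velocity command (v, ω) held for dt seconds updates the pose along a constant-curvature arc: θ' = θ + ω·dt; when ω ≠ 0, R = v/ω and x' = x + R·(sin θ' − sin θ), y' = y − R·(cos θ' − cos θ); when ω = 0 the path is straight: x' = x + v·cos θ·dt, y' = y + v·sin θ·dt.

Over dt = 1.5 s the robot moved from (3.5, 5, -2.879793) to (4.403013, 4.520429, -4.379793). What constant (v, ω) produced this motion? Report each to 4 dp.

v = -0.7500, ω = -1.0000

Δθ = -4.379793 − -2.879793 = -1.500000
ω = Δθ/dt = -1.500000/1.5 = -1.0000
R = Δx/(sin θ' − sin θ) = 0.7500
v = R·ω = 0.7500·-1.0000 = -0.7500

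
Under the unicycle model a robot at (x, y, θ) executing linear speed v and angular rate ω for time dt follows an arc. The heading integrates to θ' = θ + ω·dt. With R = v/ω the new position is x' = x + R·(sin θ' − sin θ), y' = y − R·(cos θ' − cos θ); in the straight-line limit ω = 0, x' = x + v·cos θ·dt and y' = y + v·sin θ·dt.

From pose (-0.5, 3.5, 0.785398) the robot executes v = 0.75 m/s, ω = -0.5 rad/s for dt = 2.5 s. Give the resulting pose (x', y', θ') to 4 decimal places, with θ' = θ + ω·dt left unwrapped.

θ' = 0.7854 + -0.5·2.5 = -0.4646
R = v/ω = 0.75/-0.5 = -1.5000
x' = -0.5 + -1.5000·(sin -0.4646 − sin 0.7854) = 1.2328
y' = 3.5 − -1.5000·(cos -0.4646 − cos 0.7854) = 3.7803

(1.2328, 3.7803, -0.4646)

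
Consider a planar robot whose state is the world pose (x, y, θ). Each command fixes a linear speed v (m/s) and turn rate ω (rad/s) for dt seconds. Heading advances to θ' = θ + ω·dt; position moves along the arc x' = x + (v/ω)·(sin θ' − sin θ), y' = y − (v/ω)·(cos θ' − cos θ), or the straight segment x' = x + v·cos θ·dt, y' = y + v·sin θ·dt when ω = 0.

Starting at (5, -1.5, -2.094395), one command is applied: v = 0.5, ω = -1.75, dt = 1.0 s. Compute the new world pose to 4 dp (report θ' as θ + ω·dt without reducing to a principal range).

(4.5679, -1.5752, -3.8444)

θ' = -2.0944 + -1.75·1.0 = -3.8444
R = v/ω = 0.5/-1.75 = -0.2857
x' = 5 + -0.2857·(sin -3.8444 − sin -2.0944) = 4.5679
y' = -1.5 − -0.2857·(cos -3.8444 − cos -2.0944) = -1.5752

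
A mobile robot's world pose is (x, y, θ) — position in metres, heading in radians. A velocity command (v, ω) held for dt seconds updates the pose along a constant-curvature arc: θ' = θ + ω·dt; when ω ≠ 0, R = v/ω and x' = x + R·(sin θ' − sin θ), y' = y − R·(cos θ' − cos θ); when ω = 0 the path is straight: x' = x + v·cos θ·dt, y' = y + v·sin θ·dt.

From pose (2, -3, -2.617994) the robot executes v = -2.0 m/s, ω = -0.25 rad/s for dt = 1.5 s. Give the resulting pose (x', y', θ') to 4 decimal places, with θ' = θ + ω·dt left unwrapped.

θ' = -2.6180 + -0.25·1.5 = -2.9930
R = v/ω = -2.0/-0.25 = 8.0000
x' = 2 + 8.0000·(sin -2.9930 − sin -2.6180) = 4.8156
y' = -3 − 8.0000·(cos -2.9930 − cos -2.6180) = -2.0164

(4.8156, -2.0164, -2.9930)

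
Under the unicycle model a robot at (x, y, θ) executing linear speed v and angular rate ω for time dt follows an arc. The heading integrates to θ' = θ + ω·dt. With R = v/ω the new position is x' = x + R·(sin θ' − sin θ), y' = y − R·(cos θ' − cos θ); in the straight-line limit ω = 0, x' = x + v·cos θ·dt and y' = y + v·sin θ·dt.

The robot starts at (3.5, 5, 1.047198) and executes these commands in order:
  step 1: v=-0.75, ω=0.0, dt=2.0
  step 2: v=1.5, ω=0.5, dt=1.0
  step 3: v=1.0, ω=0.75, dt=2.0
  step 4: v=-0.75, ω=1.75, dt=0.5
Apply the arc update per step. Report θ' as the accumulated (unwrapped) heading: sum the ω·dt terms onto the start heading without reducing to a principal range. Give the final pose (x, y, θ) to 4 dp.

(2.2858, 6.6112, 3.9222)

step 1: θ'=1.0472 (straight) → pose (2.7500, 3.7010, 1.0472)
step 2: θ'=1.5472 (R=3.0000) → pose (3.1511, 5.1302, 1.5472)
step 3: θ'=3.0472 (R=1.3333) → pose (1.9438, 6.4890, 3.0472)
step 4: θ'=3.9222 (R=-0.4286) → pose (2.2858, 6.6112, 3.9222)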